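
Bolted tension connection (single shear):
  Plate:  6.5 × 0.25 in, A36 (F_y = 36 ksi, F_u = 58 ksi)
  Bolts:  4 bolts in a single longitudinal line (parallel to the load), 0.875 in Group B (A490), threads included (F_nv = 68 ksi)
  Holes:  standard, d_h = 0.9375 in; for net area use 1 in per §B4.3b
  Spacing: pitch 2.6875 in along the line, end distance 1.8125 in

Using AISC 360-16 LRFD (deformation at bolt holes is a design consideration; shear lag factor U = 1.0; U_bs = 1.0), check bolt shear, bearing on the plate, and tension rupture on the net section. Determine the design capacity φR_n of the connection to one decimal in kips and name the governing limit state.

59.8 kips (net-section rupture governs)

Bolt shear: A_b = π(0.875)²/4 = 0.60132 in². φR_n = 0.75 × 68 × 0.60132 × 4 × 1 = 122.7 kips.
Bearing (0.25 in plate, F_u = 58 ksi): end bolts L_c = 1.8125 − 0.9375/2 = 1.34375, R_n = min(1.2×1.34375×0.25×58, 2.4×0.875×0.25×58) = 23.381 kips/bolt; interior L_c = 2.6875 − 0.9375 = 1.75, R_n = 30.45 kips/bolt. φR_n = 0.75 × (1×23.381 + 3×30.45) = 86.0 kips.
Tension rupture (net): A_n = (6.5 − 1×1)×0.25 = 1.375 in² (U = 1.0, A_e = A_n). φR_n = 0.75 × 58 × 1.375 = 59.8 kips.
Governing: min(122.7, 86.0, 59.8) = 59.8 kips → net-section rupture.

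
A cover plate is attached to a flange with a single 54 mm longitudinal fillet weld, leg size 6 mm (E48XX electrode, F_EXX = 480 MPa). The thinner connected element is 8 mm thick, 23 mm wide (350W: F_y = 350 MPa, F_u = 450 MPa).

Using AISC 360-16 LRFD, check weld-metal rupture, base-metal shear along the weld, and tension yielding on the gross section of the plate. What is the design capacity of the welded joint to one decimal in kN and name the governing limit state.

49.5 kN (weld metal governs)

Weld metal: throat = 0.707×6 = 4.242 mm, L = 54 mm. φR_n = 0.75 × 0.6 × 480 × 4.242 × 54 = 49.5 kN.
Base metal shear (8 mm plate): yield φR_n = 1.0×0.6×350×8×54 = 90.7 kN; rupture φR_n = 0.75×0.6×450×8×54 = 87.5 kN; take 87.5 kN (rupture).
Tension yield (gross): A_g = 23×8 = 184 mm². φR_n = 0.90 × 350 × 184 = 58.0 kN.
Governing: min(49.5, 87.5, 58.0) = 49.5 kN → weld metal.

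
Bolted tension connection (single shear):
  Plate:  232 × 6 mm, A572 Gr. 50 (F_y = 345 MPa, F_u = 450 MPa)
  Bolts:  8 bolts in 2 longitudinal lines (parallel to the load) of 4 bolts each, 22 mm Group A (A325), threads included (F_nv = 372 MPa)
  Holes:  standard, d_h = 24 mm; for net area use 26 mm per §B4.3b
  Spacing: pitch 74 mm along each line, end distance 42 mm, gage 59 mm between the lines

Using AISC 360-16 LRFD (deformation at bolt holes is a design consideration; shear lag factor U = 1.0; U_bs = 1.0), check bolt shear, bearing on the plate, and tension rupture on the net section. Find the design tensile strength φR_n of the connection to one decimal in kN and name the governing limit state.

Bolt shear: A_b = π(22)²/4 = 380.13 mm². φR_n = 0.75 × 372 × 380.13 × 8 × 1 = 848.5 kN.
Bearing (6 mm plate, F_u = 450 MPa): end bolts L_c = 42 − 24/2 = 30, R_n = min(1.2×30×6×450, 2.4×22×6×450) = 97.2 kN/bolt; interior L_c = 74 − 24 = 50, R_n = 142.56 kN/bolt. φR_n = 0.75 × (2×97.2 + 6×142.56) = 787.3 kN.
Tension rupture (net): A_n = (232 − 2×26)×6 = 1080 mm² (U = 1.0, A_e = A_n). φR_n = 0.75 × 450 × 1080 = 364.5 kN.
Governing: min(848.5, 787.3, 364.5) = 364.5 kN → net-section rupture.

364.5 kN (net-section rupture governs)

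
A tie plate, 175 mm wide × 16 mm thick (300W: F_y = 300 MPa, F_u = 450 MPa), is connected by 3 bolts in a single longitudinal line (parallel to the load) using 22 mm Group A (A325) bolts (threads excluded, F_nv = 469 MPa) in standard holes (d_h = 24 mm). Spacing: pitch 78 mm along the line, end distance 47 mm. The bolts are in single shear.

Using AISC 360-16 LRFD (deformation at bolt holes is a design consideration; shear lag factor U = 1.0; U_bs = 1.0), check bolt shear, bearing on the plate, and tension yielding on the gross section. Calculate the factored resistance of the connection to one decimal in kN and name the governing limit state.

401.1 kN (bolt shear governs)

Bolt shear: A_b = π(22)²/4 = 380.13 mm². φR_n = 0.75 × 469 × 380.13 × 3 × 1 = 401.1 kN.
Bearing (16 mm plate, F_u = 450 MPa): end bolts L_c = 47 − 24/2 = 35, R_n = min(1.2×35×16×450, 2.4×22×16×450) = 302.4 kN/bolt; interior L_c = 78 − 24 = 54, R_n = 380.16 kN/bolt. φR_n = 0.75 × (1×302.4 + 2×380.16) = 797.0 kN.
Tension yield (gross): A_g = 175×16 = 2800 mm². φR_n = 0.90 × 300 × 2800 = 756.0 kN.
Governing: min(401.1, 797.0, 756.0) = 401.1 kN → bolt shear.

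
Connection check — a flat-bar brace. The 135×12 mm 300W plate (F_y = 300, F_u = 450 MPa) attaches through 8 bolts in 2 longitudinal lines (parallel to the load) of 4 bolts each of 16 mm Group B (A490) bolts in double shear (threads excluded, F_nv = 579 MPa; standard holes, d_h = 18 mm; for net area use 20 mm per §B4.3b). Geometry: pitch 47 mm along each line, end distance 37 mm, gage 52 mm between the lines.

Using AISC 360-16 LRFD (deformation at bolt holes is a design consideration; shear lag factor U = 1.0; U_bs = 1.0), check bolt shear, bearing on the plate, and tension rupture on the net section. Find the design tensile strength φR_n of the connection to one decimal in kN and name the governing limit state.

384.8 kN (net-section rupture governs)

Bolt shear: A_b = π(16)²/4 = 201.06 mm². φR_n = 0.75 × 579 × 201.06 × 8 × 2 = 1397.0 kN.
Bearing (12 mm plate, F_u = 450 MPa): end bolts L_c = 37 − 18/2 = 28, R_n = min(1.2×28×12×450, 2.4×16×12×450) = 181.44 kN/bolt; interior L_c = 47 − 18 = 29, R_n = 187.92 kN/bolt. φR_n = 0.75 × (2×181.44 + 6×187.92) = 1117.8 kN.
Tension rupture (net): A_n = (135 − 2×20)×12 = 1140 mm² (U = 1.0, A_e = A_n). φR_n = 0.75 × 450 × 1140 = 384.8 kN.
Governing: min(1397.0, 1117.8, 384.8) = 384.8 kN → net-section rupture.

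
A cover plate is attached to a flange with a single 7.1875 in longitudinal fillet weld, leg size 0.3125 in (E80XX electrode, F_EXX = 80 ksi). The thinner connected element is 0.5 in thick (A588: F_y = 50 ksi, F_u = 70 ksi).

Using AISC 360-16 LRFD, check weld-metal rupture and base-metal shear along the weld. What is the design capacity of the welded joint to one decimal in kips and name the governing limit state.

57.2 kips (weld metal governs)

Weld metal: throat = 0.707×0.3125 = 0.22094 in, L = 7.1875 in. φR_n = 0.75 × 0.6 × 80 × 0.22094 × 7.1875 = 57.2 kips.
Base metal shear (0.5 in plate): yield φR_n = 1.0×0.6×50×0.5×7.1875 = 107.8 kips; rupture φR_n = 0.75×0.6×70×0.5×7.1875 = 113.2 kips; take 107.8 kips (yield).
Governing: min(57.2, 107.8) = 57.2 kips → weld metal.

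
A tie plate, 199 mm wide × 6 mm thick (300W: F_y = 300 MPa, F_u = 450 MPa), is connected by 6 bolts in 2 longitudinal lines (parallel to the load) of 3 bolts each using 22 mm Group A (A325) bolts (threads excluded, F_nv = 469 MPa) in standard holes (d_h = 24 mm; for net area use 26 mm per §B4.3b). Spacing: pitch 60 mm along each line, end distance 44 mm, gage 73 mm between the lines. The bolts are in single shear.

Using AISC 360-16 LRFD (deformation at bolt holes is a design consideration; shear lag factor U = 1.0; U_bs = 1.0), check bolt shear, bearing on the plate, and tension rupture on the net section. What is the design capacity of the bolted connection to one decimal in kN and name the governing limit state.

297.7 kN (net-section rupture governs)

Bolt shear: A_b = π(22)²/4 = 380.13 mm². φR_n = 0.75 × 469 × 380.13 × 6 × 1 = 802.3 kN.
Bearing (6 mm plate, F_u = 450 MPa): end bolts L_c = 44 − 24/2 = 32, R_n = min(1.2×32×6×450, 2.4×22×6×450) = 103.68 kN/bolt; interior L_c = 60 − 24 = 36, R_n = 116.64 kN/bolt. φR_n = 0.75 × (2×103.68 + 4×116.64) = 505.4 kN.
Tension rupture (net): A_n = (199 − 2×26)×6 = 882 mm² (U = 1.0, A_e = A_n). φR_n = 0.75 × 450 × 882 = 297.7 kN.
Governing: min(802.3, 505.4, 297.7) = 297.7 kN → net-section rupture.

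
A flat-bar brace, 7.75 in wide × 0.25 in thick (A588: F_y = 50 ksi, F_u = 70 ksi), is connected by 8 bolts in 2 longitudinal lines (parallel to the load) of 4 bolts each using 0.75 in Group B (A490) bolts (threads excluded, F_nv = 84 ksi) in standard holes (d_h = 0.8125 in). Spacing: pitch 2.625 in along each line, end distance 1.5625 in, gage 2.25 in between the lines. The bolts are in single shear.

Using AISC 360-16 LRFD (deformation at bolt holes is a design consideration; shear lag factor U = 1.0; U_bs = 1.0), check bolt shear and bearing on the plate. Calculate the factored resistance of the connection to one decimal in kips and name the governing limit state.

178.2 kips (bearing governs)

Bolt shear: A_b = π(0.75)²/4 = 0.44179 in². φR_n = 0.75 × 84 × 0.44179 × 8 × 1 = 222.7 kips.
Bearing (0.25 in plate, F_u = 70 ksi): end bolts L_c = 1.5625 − 0.8125/2 = 1.15625, R_n = min(1.2×1.15625×0.25×70, 2.4×0.75×0.25×70) = 24.281 kips/bolt; interior L_c = 2.625 − 0.8125 = 1.8125, R_n = 31.5 kips/bolt. φR_n = 0.75 × (2×24.281 + 6×31.5) = 178.2 kips.
Governing: min(222.7, 178.2) = 178.2 kips → bearing.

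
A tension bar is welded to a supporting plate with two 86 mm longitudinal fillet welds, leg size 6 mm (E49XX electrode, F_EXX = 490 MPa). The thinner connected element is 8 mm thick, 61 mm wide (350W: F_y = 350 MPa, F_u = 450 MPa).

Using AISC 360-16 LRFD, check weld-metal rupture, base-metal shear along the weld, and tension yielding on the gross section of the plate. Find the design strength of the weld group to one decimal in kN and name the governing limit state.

Weld metal: throat = 0.707×6 = 4.242 mm, L = 2×86 = 172 mm. φR_n = 0.75 × 0.6 × 490 × 4.242 × 172 = 160.9 kN.
Base metal shear (8 mm plate): yield φR_n = 1.0×0.6×350×8×172 = 289.0 kN; rupture φR_n = 0.75×0.6×450×8×172 = 278.6 kN; take 278.6 kN (rupture).
Tension yield (gross): A_g = 61×8 = 488 mm². φR_n = 0.90 × 350 × 488 = 153.7 kN.
Governing: min(160.9, 278.6, 153.7) = 153.7 kN → gross-section yield.

153.7 kN (gross-section yield governs)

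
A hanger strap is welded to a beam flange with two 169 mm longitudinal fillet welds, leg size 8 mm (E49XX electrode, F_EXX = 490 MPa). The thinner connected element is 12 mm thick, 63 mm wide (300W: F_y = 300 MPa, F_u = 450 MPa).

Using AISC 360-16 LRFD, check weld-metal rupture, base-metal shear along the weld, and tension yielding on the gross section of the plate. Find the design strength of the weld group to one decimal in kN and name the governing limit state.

204.1 kN (gross-section yield governs)

Weld metal: throat = 0.707×8 = 5.656 mm, L = 2×169 = 338 mm. φR_n = 0.75 × 0.6 × 490 × 5.656 × 338 = 421.5 kN.
Base metal shear (12 mm plate): yield φR_n = 1.0×0.6×300×12×338 = 730.1 kN; rupture φR_n = 0.75×0.6×450×12×338 = 821.3 kN; take 730.1 kN (yield).
Tension yield (gross): A_g = 63×12 = 756 mm². φR_n = 0.90 × 300 × 756 = 204.1 kN.
Governing: min(421.5, 730.1, 204.1) = 204.1 kN → gross-section yield.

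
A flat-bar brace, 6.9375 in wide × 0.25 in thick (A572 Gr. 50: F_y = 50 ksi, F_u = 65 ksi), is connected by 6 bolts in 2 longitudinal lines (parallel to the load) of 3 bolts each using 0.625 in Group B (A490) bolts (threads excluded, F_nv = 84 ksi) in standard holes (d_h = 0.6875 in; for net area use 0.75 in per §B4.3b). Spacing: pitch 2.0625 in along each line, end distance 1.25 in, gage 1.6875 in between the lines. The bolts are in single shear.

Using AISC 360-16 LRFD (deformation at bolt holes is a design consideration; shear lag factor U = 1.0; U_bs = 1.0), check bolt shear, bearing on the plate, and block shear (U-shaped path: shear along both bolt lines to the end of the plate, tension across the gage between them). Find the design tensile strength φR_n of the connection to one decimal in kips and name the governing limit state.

62.6 kips (block shear governs)

Bolt shear: A_b = π(0.625)²/4 = 0.3068 in². φR_n = 0.75 × 84 × 0.3068 × 6 × 1 = 116.0 kips.
Bearing (0.25 in plate, F_u = 65 ksi): end bolts L_c = 1.25 − 0.6875/2 = 0.90625, R_n = min(1.2×0.90625×0.25×65, 2.4×0.625×0.25×65) = 17.672 kips/bolt; interior L_c = 2.0625 − 0.6875 = 1.375, R_n = 24.375 kips/bolt. φR_n = 0.75 × (2×17.672 + 4×24.375) = 99.6 kips.
Block shear: shear path 2×[1.25+2×2.0625] = 2×5.375 in, A_gv = 2.6875, A_nv = 2×(5.375 − 2.5×0.75)×0.25 = 1.75 in²; tension across gage: (1.6875 − 1×0.75)×0.25 = 0.23438 in². R_n = min(0.6×65×1.75, 0.6×50×2.6875) + 1.0×65×0.23438 = min(68.25, 80.625) + 15.235 = 83.485 kips. φR_n = 0.75 × 83.485 = 62.6 kips.
Governing: min(116.0, 99.6, 62.6) = 62.6 kips → block shear.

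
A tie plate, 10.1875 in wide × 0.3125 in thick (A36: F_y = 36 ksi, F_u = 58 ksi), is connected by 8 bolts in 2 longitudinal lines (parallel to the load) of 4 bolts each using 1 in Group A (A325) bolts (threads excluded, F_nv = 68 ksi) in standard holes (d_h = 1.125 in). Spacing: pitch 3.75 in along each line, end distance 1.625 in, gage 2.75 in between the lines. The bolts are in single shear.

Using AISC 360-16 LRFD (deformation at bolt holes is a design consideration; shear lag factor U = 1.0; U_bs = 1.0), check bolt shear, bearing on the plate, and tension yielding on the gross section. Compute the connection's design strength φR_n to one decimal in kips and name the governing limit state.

103.1 kips (gross-section yield governs)

Bolt shear: A_b = π(1)²/4 = 0.7854 in². φR_n = 0.75 × 68 × 0.7854 × 8 × 1 = 320.4 kips.
Bearing (0.3125 in plate, F_u = 58 ksi): end bolts L_c = 1.625 − 1.125/2 = 1.0625, R_n = min(1.2×1.0625×0.3125×58, 2.4×1×0.3125×58) = 23.109 kips/bolt; interior L_c = 3.75 − 1.125 = 2.625, R_n = 43.5 kips/bolt. φR_n = 0.75 × (2×23.109 + 6×43.5) = 230.4 kips.
Tension yield (gross): A_g = 10.1875×0.3125 = 3.1836 in². φR_n = 0.90 × 36 × 3.1836 = 103.1 kips.
Governing: min(320.4, 230.4, 103.1) = 103.1 kips → gross-section yield.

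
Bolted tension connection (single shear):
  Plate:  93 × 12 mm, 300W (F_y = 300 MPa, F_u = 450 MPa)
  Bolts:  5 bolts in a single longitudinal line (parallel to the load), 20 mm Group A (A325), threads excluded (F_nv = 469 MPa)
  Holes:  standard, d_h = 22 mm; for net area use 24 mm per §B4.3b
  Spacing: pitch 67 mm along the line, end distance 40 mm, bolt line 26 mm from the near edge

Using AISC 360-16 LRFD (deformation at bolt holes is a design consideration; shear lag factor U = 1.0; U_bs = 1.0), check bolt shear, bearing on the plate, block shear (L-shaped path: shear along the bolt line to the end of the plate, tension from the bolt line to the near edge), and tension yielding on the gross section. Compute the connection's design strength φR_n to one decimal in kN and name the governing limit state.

301.3 kN (gross-section yield governs)

Bolt shear: A_b = π(20)²/4 = 314.16 mm². φR_n = 0.75 × 469 × 314.16 × 5 × 1 = 552.5 kN.
Bearing (12 mm plate, F_u = 450 MPa): end bolts L_c = 40 − 22/2 = 29, R_n = min(1.2×29×12×450, 2.4×20×12×450) = 187.92 kN/bolt; interior L_c = 67 − 22 = 45, R_n = 259.2 kN/bolt. φR_n = 0.75 × (1×187.92 + 4×259.2) = 918.5 kN.
Block shear: shear path 1×[40+4×67] = 1×308 mm, A_gv = 3696, A_nv = 1×(308 − 4.5×24)×12 = 2400 mm²; tension to near edge: (26 − 0.5×24)×12 = 168 mm². R_n = min(0.6×450×2400, 0.6×300×3696) + 1.0×450×168 = min(648, 665.28) + 75.6 = 723.6 kN. φR_n = 0.75 × 723.6 = 542.7 kN.
Tension yield (gross): A_g = 93×12 = 1116 mm². φR_n = 0.90 × 300 × 1116 = 301.3 kN.
Governing: min(552.5, 918.5, 542.7, 301.3) = 301.3 kN → gross-section yield.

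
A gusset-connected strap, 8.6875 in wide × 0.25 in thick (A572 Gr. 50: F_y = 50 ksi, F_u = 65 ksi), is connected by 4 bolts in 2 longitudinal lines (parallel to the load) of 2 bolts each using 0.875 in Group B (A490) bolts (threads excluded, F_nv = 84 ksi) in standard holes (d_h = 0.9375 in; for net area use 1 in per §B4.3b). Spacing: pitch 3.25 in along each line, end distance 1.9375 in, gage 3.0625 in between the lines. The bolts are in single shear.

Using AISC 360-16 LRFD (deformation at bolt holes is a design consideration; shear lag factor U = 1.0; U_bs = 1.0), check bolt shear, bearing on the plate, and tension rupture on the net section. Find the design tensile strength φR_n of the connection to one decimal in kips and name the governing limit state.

81.5 kips (net-section rupture governs)

Bolt shear: A_b = π(0.875)²/4 = 0.60132 in². φR_n = 0.75 × 84 × 0.60132 × 4 × 1 = 151.5 kips.
Bearing (0.25 in plate, F_u = 65 ksi): end bolts L_c = 1.9375 − 0.9375/2 = 1.46875, R_n = min(1.2×1.46875×0.25×65, 2.4×0.875×0.25×65) = 28.641 kips/bolt; interior L_c = 3.25 − 0.9375 = 2.3125, R_n = 34.125 kips/bolt. φR_n = 0.75 × (2×28.641 + 2×34.125) = 94.1 kips.
Tension rupture (net): A_n = (8.6875 − 2×1)×0.25 = 1.6719 in² (U = 1.0, A_e = A_n). φR_n = 0.75 × 65 × 1.6719 = 81.5 kips.
Governing: min(151.5, 94.1, 81.5) = 81.5 kips → net-section rupture.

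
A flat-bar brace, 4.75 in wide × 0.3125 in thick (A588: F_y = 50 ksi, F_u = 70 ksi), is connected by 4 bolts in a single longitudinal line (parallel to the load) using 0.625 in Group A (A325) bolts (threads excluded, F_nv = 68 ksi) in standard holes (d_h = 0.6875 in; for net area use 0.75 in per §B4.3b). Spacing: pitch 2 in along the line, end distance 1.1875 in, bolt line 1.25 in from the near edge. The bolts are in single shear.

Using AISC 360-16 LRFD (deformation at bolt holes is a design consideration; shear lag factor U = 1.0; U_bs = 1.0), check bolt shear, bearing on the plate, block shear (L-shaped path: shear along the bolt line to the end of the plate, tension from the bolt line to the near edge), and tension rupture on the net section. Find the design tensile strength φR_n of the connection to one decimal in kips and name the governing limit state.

59.3 kips (block shear governs)

Bolt shear: A_b = π(0.625)²/4 = 0.3068 in². φR_n = 0.75 × 68 × 0.3068 × 4 × 1 = 62.6 kips.
Bearing (0.3125 in plate, F_u = 70 ksi): end bolts L_c = 1.1875 − 0.6875/2 = 0.84375, R_n = min(1.2×0.84375×0.3125×70, 2.4×0.625×0.3125×70) = 22.148 kips/bolt; interior L_c = 2 − 0.6875 = 1.3125, R_n = 32.813 kips/bolt. φR_n = 0.75 × (1×22.148 + 3×32.813) = 90.4 kips.
Block shear: shear path 1×[1.1875+3×2] = 1×7.1875 in, A_gv = 2.2461, A_nv = 1×(7.1875 − 3.5×0.75)×0.3125 = 1.4258 in²; tension to near edge: (1.25 − 0.5×0.75)×0.3125 = 0.27344 in². R_n = min(0.6×70×1.4258, 0.6×50×2.2461) + 1.0×70×0.27344 = min(59.884, 67.383) + 19.141 = 79.025 kips. φR_n = 0.75 × 79.025 = 59.3 kips.
Tension rupture (net): A_n = (4.75 − 1×0.75)×0.3125 = 1.25 in² (U = 1.0, A_e = A_n). φR_n = 0.75 × 70 × 1.25 = 65.6 kips.
Governing: min(62.6, 90.4, 59.3, 65.6) = 59.3 kips → block shear.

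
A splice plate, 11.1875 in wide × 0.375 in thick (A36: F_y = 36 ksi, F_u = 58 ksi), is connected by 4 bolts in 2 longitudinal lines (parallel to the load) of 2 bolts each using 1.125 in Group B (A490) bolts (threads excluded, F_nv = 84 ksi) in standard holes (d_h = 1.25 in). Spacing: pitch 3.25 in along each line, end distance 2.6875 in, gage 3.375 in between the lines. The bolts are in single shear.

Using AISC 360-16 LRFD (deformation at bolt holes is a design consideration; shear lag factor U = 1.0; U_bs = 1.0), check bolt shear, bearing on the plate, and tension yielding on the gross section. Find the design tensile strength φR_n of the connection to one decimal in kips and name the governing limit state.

135.9 kips (gross-section yield governs)

Bolt shear: A_b = π(1.125)²/4 = 0.99402 in². φR_n = 0.75 × 84 × 0.99402 × 4 × 1 = 250.5 kips.
Bearing (0.375 in plate, F_u = 58 ksi): end bolts L_c = 2.6875 − 1.25/2 = 2.0625, R_n = min(1.2×2.0625×0.375×58, 2.4×1.125×0.375×58) = 53.831 kips/bolt; interior L_c = 3.25 − 1.25 = 2, R_n = 52.2 kips/bolt. φR_n = 0.75 × (2×53.831 + 2×52.2) = 159.0 kips.
Tension yield (gross): A_g = 11.1875×0.375 = 4.1953 in². φR_n = 0.90 × 36 × 4.1953 = 135.9 kips.
Governing: min(250.5, 159.0, 135.9) = 135.9 kips → gross-section yield.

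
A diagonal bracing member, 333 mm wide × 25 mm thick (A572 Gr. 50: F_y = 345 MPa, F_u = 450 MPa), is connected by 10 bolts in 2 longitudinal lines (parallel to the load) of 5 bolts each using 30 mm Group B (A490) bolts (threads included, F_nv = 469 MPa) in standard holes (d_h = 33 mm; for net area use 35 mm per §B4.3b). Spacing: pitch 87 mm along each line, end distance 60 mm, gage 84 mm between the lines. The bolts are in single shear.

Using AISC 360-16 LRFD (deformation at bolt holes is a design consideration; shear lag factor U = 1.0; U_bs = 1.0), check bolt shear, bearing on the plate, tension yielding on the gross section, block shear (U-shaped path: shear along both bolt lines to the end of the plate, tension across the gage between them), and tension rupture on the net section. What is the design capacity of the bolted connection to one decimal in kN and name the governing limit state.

2219.1 kN (net-section rupture governs)

Bolt shear: A_b = π(30)²/4 = 706.86 mm². φR_n = 0.75 × 469 × 706.86 × 10 × 1 = 2486.4 kN.
Bearing (25 mm plate, F_u = 450 MPa): end bolts L_c = 60 − 33/2 = 43.5, R_n = min(1.2×43.5×25×450, 2.4×30×25×450) = 587.25 kN/bolt; interior L_c = 87 − 33 = 54, R_n = 729 kN/bolt. φR_n = 0.75 × (2×587.25 + 8×729) = 5254.9 kN.
Tension yield (gross): A_g = 333×25 = 8325 mm². φR_n = 0.90 × 345 × 8325 = 2584.9 kN.
Block shear: shear path 2×[60+4×87] = 2×408 mm, A_gv = 20400, A_nv = 2×(408 − 4.5×35)×25 = 12525 mm²; tension across gage: (84 − 1×35)×25 = 1225 mm². R_n = min(0.6×450×12525, 0.6×345×20400) + 1.0×450×1225 = min(3381.8, 4222.8) + 551.25 = 3933.1 kN. φR_n = 0.75 × 3933.1 = 2949.8 kN.
Tension rupture (net): A_n = (333 − 2×35)×25 = 6575 mm² (U = 1.0, A_e = A_n). φR_n = 0.75 × 450 × 6575 = 2219.1 kN.
Governing: min(2486.4, 5254.9, 2584.9, 2949.8, 2219.1) = 2219.1 kN → net-section rupture.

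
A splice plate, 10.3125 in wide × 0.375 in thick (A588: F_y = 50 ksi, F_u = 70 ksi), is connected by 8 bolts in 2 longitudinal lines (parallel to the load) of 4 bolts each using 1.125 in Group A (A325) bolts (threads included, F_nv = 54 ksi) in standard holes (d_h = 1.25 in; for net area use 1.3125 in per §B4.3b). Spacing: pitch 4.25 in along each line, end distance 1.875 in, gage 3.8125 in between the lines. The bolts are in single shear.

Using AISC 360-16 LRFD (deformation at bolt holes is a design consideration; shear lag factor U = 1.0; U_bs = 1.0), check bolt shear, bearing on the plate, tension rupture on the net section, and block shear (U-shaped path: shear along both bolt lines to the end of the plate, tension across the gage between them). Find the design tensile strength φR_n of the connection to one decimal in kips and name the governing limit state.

151.3 kips (net-section rupture governs)

Bolt shear: A_b = π(1.125)²/4 = 0.99402 in². φR_n = 0.75 × 54 × 0.99402 × 8 × 1 = 322.1 kips.
Bearing (0.375 in plate, F_u = 70 ksi): end bolts L_c = 1.875 − 1.25/2 = 1.25, R_n = min(1.2×1.25×0.375×70, 2.4×1.125×0.375×70) = 39.375 kips/bolt; interior L_c = 4.25 − 1.25 = 3, R_n = 70.875 kips/bolt. φR_n = 0.75 × (2×39.375 + 6×70.875) = 378.0 kips.
Tension rupture (net): A_n = (10.3125 − 2×1.3125)×0.375 = 2.8828 in² (U = 1.0, A_e = A_n). φR_n = 0.75 × 70 × 2.8828 = 151.3 kips.
Block shear: shear path 2×[1.875+3×4.25] = 2×14.625 in, A_gv = 10.969, A_nv = 2×(14.625 − 3.5×1.3125)×0.375 = 7.5234 in²; tension across gage: (3.8125 − 1×1.3125)×0.375 = 0.9375 in². R_n = min(0.6×70×7.5234, 0.6×50×10.969) + 1.0×70×0.9375 = min(315.98, 329.07) + 65.625 = 381.61 kips. φR_n = 0.75 × 381.61 = 286.2 kips.
Governing: min(322.1, 378.0, 151.3, 286.2) = 151.3 kips → net-section rupture.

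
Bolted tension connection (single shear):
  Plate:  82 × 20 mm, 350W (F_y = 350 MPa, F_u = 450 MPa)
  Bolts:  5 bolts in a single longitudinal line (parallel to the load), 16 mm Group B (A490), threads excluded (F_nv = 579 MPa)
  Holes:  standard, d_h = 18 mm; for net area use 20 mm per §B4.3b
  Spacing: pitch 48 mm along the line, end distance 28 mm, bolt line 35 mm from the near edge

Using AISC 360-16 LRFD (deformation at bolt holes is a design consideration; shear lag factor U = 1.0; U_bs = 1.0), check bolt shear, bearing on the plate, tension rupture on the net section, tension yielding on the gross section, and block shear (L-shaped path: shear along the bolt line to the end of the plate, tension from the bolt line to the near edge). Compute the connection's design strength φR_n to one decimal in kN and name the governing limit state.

Bolt shear: A_b = π(16)²/4 = 201.06 mm². φR_n = 0.75 × 579 × 201.06 × 5 × 1 = 436.6 kN.
Bearing (20 mm plate, F_u = 450 MPa): end bolts L_c = 28 − 18/2 = 19, R_n = min(1.2×19×20×450, 2.4×16×20×450) = 205.2 kN/bolt; interior L_c = 48 − 18 = 30, R_n = 324 kN/bolt. φR_n = 0.75 × (1×205.2 + 4×324) = 1125.9 kN.
Tension rupture (net): A_n = (82 − 1×20)×20 = 1240 mm² (U = 1.0, A_e = A_n). φR_n = 0.75 × 450 × 1240 = 418.5 kN.
Tension yield (gross): A_g = 82×20 = 1640 mm². φR_n = 0.90 × 350 × 1640 = 516.6 kN.
Block shear: shear path 1×[28+4×48] = 1×220 mm, A_gv = 4400, A_nv = 1×(220 − 4.5×20)×20 = 2600 mm²; tension to near edge: (35 − 0.5×20)×20 = 500 mm². R_n = min(0.6×450×2600, 0.6×350×4400) + 1.0×450×500 = min(702, 924) + 225 = 927 kN. φR_n = 0.75 × 927 = 695.3 kN.
Governing: min(436.6, 1125.9, 418.5, 516.6, 695.3) = 418.5 kN → net-section rupture.

418.5 kN (net-section rupture governs)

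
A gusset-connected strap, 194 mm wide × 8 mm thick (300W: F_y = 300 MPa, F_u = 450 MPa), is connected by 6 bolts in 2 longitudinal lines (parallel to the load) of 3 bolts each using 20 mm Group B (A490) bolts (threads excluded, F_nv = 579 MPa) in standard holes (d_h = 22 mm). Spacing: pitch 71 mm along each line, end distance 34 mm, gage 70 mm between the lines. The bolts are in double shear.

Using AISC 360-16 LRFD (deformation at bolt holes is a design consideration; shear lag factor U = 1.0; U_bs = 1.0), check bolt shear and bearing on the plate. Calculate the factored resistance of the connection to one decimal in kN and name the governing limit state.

667.4 kN (bearing governs)

Bolt shear: A_b = π(20)²/4 = 314.16 mm². φR_n = 0.75 × 579 × 314.16 × 6 × 2 = 1637.1 kN.
Bearing (8 mm plate, F_u = 450 MPa): end bolts L_c = 34 − 22/2 = 23, R_n = min(1.2×23×8×450, 2.4×20×8×450) = 99.36 kN/bolt; interior L_c = 71 − 22 = 49, R_n = 172.8 kN/bolt. φR_n = 0.75 × (2×99.36 + 4×172.8) = 667.4 kN.
Governing: min(1637.1, 667.4) = 667.4 kN → bearing.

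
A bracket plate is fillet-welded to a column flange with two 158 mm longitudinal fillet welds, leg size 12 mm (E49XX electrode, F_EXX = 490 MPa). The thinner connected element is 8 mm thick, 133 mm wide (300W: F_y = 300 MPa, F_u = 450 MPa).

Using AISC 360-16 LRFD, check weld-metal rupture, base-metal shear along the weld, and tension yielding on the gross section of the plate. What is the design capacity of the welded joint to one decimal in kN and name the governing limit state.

287.3 kN (gross-section yield governs)

Weld metal: throat = 0.707×12 = 8.484 mm, L = 2×158 = 316 mm. φR_n = 0.75 × 0.6 × 490 × 8.484 × 316 = 591.1 kN.
Base metal shear (8 mm plate): yield φR_n = 1.0×0.6×300×8×316 = 455.0 kN; rupture φR_n = 0.75×0.6×450×8×316 = 511.9 kN; take 455.0 kN (yield).
Tension yield (gross): A_g = 133×8 = 1064 mm². φR_n = 0.90 × 300 × 1064 = 287.3 kN.
Governing: min(591.1, 455.0, 287.3) = 287.3 kN → gross-section yield.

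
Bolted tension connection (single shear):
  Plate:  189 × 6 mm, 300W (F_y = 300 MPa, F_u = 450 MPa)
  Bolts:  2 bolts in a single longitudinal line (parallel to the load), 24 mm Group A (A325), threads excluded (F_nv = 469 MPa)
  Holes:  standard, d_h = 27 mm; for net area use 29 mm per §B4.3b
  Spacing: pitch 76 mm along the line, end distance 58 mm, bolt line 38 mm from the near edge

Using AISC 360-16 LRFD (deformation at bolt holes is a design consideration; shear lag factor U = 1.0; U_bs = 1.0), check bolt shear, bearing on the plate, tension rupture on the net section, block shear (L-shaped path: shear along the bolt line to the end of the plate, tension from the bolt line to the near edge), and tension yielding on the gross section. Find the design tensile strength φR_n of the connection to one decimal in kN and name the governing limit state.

Bolt shear: A_b = π(24)²/4 = 452.39 mm². φR_n = 0.75 × 469 × 452.39 × 2 × 1 = 318.3 kN.
Bearing (6 mm plate, F_u = 450 MPa): end bolts L_c = 58 − 27/2 = 44.5, R_n = min(1.2×44.5×6×450, 2.4×24×6×450) = 144.18 kN/bolt; interior L_c = 76 − 27 = 49, R_n = 155.52 kN/bolt. φR_n = 0.75 × (1×144.18 + 1×155.52) = 224.8 kN.
Tension rupture (net): A_n = (189 − 1×29)×6 = 960 mm² (U = 1.0, A_e = A_n). φR_n = 0.75 × 450 × 960 = 324.0 kN.
Block shear: shear path 1×[58+1×76] = 1×134 mm, A_gv = 804, A_nv = 1×(134 − 1.5×29)×6 = 543 mm²; tension to near edge: (38 − 0.5×29)×6 = 141 mm². R_n = min(0.6×450×543, 0.6×300×804) + 1.0×450×141 = min(146.61, 144.72) + 63.45 = 208.17 kN. φR_n = 0.75 × 208.17 = 156.1 kN.
Tension yield (gross): A_g = 189×6 = 1134 mm². φR_n = 0.90 × 300 × 1134 = 306.2 kN.
Governing: min(318.3, 224.8, 324.0, 156.1, 306.2) = 156.1 kN → block shear.

156.1 kN (block shear governs)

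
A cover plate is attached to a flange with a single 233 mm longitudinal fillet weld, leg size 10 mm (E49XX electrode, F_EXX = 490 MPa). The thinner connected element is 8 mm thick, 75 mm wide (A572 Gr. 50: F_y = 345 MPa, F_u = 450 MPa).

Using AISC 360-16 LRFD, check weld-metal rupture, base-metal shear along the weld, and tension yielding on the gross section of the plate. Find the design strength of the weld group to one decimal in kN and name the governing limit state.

Weld metal: throat = 0.707×10 = 7.07 mm, L = 233 mm. φR_n = 0.75 × 0.6 × 490 × 7.07 × 233 = 363.2 kN.
Base metal shear (8 mm plate): yield φR_n = 1.0×0.6×345×8×233 = 385.8 kN; rupture φR_n = 0.75×0.6×450×8×233 = 377.5 kN; take 377.5 kN (rupture).
Tension yield (gross): A_g = 75×8 = 600 mm². φR_n = 0.90 × 345 × 600 = 186.3 kN.
Governing: min(363.2, 377.5, 186.3) = 186.3 kN → gross-section yield.

186.3 kN (gross-section yield governs)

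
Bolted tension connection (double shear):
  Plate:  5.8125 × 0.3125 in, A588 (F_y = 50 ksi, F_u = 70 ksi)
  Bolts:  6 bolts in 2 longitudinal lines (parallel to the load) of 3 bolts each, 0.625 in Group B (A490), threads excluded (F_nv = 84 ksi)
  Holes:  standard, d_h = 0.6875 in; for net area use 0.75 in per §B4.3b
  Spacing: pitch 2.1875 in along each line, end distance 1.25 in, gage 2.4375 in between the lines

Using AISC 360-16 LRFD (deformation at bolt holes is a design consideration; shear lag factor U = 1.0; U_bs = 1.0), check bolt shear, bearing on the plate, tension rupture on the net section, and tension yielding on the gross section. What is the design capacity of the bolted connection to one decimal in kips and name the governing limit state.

Bolt shear: A_b = π(0.625)²/4 = 0.3068 in². φR_n = 0.75 × 84 × 0.3068 × 6 × 2 = 231.9 kips.
Bearing (0.3125 in plate, F_u = 70 ksi): end bolts L_c = 1.25 − 0.6875/2 = 0.90625, R_n = min(1.2×0.90625×0.3125×70, 2.4×0.625×0.3125×70) = 23.789 kips/bolt; interior L_c = 2.1875 − 0.6875 = 1.5, R_n = 32.813 kips/bolt. φR_n = 0.75 × (2×23.789 + 4×32.813) = 134.1 kips.
Tension rupture (net): A_n = (5.8125 − 2×0.75)×0.3125 = 1.3477 in² (U = 1.0, A_e = A_n). φR_n = 0.75 × 70 × 1.3477 = 70.8 kips.
Tension yield (gross): A_g = 5.8125×0.3125 = 1.8164 in². φR_n = 0.90 × 50 × 1.8164 = 81.7 kips.
Governing: min(231.9, 134.1, 70.8, 81.7) = 70.8 kips → net-section rupture.

70.8 kips (net-section rupture governs)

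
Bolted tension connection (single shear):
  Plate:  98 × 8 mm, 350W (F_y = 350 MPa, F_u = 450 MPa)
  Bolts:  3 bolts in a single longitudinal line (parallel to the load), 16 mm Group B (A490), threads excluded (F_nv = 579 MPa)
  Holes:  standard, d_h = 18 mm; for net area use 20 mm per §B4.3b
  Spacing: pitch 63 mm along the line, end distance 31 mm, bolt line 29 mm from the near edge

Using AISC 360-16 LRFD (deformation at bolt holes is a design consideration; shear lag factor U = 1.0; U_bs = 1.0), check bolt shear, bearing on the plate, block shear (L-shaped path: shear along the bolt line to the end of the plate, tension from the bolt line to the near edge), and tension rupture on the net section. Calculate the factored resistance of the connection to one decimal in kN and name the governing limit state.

Bolt shear: A_b = π(16)²/4 = 201.06 mm². φR_n = 0.75 × 579 × 201.06 × 3 × 1 = 261.9 kN.
Bearing (8 mm plate, F_u = 450 MPa): end bolts L_c = 31 − 18/2 = 22, R_n = min(1.2×22×8×450, 2.4×16×8×450) = 95.04 kN/bolt; interior L_c = 63 − 18 = 45, R_n = 138.24 kN/bolt. φR_n = 0.75 × (1×95.04 + 2×138.24) = 278.6 kN.
Block shear: shear path 1×[31+2×63] = 1×157 mm, A_gv = 1256, A_nv = 1×(157 − 2.5×20)×8 = 856 mm²; tension to near edge: (29 − 0.5×20)×8 = 152 mm². R_n = min(0.6×450×856, 0.6×350×1256) + 1.0×450×152 = min(231.12, 263.76) + 68.4 = 299.52 kN. φR_n = 0.75 × 299.52 = 224.6 kN.
Tension rupture (net): A_n = (98 − 1×20)×8 = 624 mm² (U = 1.0, A_e = A_n). φR_n = 0.75 × 450 × 624 = 210.6 kN.
Governing: min(261.9, 278.6, 224.6, 210.6) = 210.6 kN → net-section rupture.

210.6 kN (net-section rupture governs)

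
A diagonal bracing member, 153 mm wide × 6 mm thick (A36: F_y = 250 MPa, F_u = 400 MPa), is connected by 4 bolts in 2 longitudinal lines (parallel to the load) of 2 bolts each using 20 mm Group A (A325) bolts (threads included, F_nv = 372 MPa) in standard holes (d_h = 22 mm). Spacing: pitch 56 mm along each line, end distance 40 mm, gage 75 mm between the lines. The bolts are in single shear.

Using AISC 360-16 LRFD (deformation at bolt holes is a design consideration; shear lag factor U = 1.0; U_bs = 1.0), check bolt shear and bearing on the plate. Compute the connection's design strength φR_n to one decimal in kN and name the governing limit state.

272.2 kN (bearing governs)

Bolt shear: A_b = π(20)²/4 = 314.16 mm². φR_n = 0.75 × 372 × 314.16 × 4 × 1 = 350.6 kN.
Bearing (6 mm plate, F_u = 400 MPa): end bolts L_c = 40 − 22/2 = 29, R_n = min(1.2×29×6×400, 2.4×20×6×400) = 83.52 kN/bolt; interior L_c = 56 − 22 = 34, R_n = 97.92 kN/bolt. φR_n = 0.75 × (2×83.52 + 2×97.92) = 272.2 kN.
Governing: min(350.6, 272.2) = 272.2 kN → bearing.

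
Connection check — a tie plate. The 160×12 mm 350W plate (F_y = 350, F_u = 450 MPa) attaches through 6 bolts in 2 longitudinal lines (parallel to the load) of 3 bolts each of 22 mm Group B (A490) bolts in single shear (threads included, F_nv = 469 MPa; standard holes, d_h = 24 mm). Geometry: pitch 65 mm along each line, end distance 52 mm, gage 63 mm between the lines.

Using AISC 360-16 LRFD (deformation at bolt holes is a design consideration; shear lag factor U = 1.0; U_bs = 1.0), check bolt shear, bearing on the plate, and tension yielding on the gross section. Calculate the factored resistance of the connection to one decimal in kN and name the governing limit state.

Bolt shear: A_b = π(22)²/4 = 380.13 mm². φR_n = 0.75 × 469 × 380.13 × 6 × 1 = 802.3 kN.
Bearing (12 mm plate, F_u = 450 MPa): end bolts L_c = 52 − 24/2 = 40, R_n = min(1.2×40×12×450, 2.4×22×12×450) = 259.2 kN/bolt; interior L_c = 65 − 24 = 41, R_n = 265.68 kN/bolt. φR_n = 0.75 × (2×259.2 + 4×265.68) = 1185.8 kN.
Tension yield (gross): A_g = 160×12 = 1920 mm². φR_n = 0.90 × 350 × 1920 = 604.8 kN.
Governing: min(802.3, 1185.8, 604.8) = 604.8 kN → gross-section yield.

604.8 kN (gross-section yield governs)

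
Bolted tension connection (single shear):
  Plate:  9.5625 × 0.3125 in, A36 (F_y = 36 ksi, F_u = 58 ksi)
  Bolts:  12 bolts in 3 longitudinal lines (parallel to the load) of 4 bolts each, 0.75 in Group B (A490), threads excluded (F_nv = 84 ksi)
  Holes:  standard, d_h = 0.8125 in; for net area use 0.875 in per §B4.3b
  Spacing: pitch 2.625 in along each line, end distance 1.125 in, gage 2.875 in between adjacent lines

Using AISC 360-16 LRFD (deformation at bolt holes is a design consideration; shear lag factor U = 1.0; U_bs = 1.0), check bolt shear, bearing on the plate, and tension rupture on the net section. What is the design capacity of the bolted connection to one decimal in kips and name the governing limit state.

94.3 kips (net-section rupture governs)

Bolt shear: A_b = π(0.75)²/4 = 0.44179 in². φR_n = 0.75 × 84 × 0.44179 × 12 × 1 = 334.0 kips.
Bearing (0.3125 in plate, F_u = 58 ksi): end bolts L_c = 1.125 − 0.8125/2 = 0.71875, R_n = min(1.2×0.71875×0.3125×58, 2.4×0.75×0.3125×58) = 15.633 kips/bolt; interior L_c = 2.625 − 0.8125 = 1.8125, R_n = 32.625 kips/bolt. φR_n = 0.75 × (3×15.633 + 9×32.625) = 255.4 kips.
Tension rupture (net): A_n = (9.5625 − 3×0.875)×0.3125 = 2.168 in² (U = 1.0, A_e = A_n). φR_n = 0.75 × 58 × 2.168 = 94.3 kips.
Governing: min(334.0, 255.4, 94.3) = 94.3 kips → net-section rupture.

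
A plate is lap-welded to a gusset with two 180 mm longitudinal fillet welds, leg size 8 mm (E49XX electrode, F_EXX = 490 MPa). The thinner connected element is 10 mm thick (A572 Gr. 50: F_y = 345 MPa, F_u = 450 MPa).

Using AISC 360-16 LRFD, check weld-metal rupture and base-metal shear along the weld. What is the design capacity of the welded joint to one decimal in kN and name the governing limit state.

Weld metal: throat = 0.707×8 = 5.656 mm, L = 2×180 = 360 mm. φR_n = 0.75 × 0.6 × 490 × 5.656 × 360 = 449.0 kN.
Base metal shear (10 mm plate): yield φR_n = 1.0×0.6×345×10×360 = 745.2 kN; rupture φR_n = 0.75×0.6×450×10×360 = 729.0 kN; take 729.0 kN (rupture).
Governing: min(449.0, 729.0) = 449.0 kN → weld metal.

449.0 kN (weld metal governs)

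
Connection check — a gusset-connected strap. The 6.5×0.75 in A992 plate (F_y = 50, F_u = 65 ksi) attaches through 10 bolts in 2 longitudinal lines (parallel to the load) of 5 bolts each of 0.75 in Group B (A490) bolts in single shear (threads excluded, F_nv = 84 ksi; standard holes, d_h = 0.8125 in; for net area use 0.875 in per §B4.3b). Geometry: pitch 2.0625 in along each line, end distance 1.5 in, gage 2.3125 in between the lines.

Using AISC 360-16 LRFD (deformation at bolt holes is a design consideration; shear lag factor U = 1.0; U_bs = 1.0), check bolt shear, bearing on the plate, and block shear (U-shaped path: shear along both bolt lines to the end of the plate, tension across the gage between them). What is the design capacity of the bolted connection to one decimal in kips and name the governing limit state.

Bolt shear: A_b = π(0.75)²/4 = 0.44179 in². φR_n = 0.75 × 84 × 0.44179 × 10 × 1 = 278.3 kips.
Bearing (0.75 in plate, F_u = 65 ksi): end bolts L_c = 1.5 − 0.8125/2 = 1.09375, R_n = min(1.2×1.09375×0.75×65, 2.4×0.75×0.75×65) = 63.984 kips/bolt; interior L_c = 2.0625 − 0.8125 = 1.25, R_n = 73.125 kips/bolt. φR_n = 0.75 × (2×63.984 + 8×73.125) = 534.7 kips.
Block shear: shear path 2×[1.5+4×2.0625] = 2×9.75 in, A_gv = 14.625, A_nv = 2×(9.75 − 4.5×0.875)×0.75 = 8.7188 in²; tension across gage: (2.3125 − 1×0.875)×0.75 = 1.0781 in². R_n = min(0.6×65×8.7188, 0.6×50×14.625) + 1.0×65×1.0781 = min(340.03, 438.75) + 70.077 = 410.11 kips. φR_n = 0.75 × 410.11 = 307.6 kips.
Governing: min(278.3, 534.7, 307.6) = 278.3 kips → bolt shear.

278.3 kips (bolt shear governs)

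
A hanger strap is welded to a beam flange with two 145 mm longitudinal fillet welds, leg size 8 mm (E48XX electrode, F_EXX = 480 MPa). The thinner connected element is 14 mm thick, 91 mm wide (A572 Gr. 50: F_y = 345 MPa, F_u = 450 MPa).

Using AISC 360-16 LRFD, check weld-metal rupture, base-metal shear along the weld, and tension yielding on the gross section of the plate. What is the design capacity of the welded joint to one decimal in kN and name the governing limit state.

Weld metal: throat = 0.707×8 = 5.656 mm, L = 2×145 = 290 mm. φR_n = 0.75 × 0.6 × 480 × 5.656 × 290 = 354.3 kN.
Base metal shear (14 mm plate): yield φR_n = 1.0×0.6×345×14×290 = 840.4 kN; rupture φR_n = 0.75×0.6×450×14×290 = 822.2 kN; take 822.2 kN (rupture).
Tension yield (gross): A_g = 91×14 = 1274 mm². φR_n = 0.90 × 345 × 1274 = 395.6 kN.
Governing: min(354.3, 822.2, 395.6) = 354.3 kN → weld metal.

354.3 kN (weld metal governs)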